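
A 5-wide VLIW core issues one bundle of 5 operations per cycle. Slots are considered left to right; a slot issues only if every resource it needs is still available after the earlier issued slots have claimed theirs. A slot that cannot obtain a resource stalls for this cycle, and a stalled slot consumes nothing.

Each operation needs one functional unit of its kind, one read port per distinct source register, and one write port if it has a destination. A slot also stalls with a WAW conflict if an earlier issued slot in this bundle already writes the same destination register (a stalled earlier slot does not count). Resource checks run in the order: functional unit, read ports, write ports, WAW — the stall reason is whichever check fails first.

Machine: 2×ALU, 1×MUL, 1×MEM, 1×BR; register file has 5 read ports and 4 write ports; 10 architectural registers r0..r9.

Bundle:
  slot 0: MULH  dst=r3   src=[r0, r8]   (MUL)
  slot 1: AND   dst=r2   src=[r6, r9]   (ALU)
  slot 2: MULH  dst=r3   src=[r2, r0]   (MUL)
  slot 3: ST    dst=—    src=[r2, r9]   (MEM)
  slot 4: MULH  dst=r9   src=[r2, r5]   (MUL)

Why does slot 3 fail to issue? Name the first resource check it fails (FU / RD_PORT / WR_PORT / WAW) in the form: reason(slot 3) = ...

reason(slot 3) = RD_PORT

  0. MUL→r3 ⇒ go  {2A/0Mu/1Ld/1B | 3r 3w}
  1. ALU→r2 ⇒ go  {1A/0Mu/1Ld/1B | 1r 2w}
  2. MUL→r3 ⇒ no(FU)  {1A/0Mu/1Ld/1B | 1r 2w}
  3. MEM ⇒ no(RD_PORT)  {1A/0Mu/1Ld/1B | 1r 2w}
  4. MUL→r9 ⇒ no(FU)  {1A/0Mu/1Ld/1B | 1r 2w}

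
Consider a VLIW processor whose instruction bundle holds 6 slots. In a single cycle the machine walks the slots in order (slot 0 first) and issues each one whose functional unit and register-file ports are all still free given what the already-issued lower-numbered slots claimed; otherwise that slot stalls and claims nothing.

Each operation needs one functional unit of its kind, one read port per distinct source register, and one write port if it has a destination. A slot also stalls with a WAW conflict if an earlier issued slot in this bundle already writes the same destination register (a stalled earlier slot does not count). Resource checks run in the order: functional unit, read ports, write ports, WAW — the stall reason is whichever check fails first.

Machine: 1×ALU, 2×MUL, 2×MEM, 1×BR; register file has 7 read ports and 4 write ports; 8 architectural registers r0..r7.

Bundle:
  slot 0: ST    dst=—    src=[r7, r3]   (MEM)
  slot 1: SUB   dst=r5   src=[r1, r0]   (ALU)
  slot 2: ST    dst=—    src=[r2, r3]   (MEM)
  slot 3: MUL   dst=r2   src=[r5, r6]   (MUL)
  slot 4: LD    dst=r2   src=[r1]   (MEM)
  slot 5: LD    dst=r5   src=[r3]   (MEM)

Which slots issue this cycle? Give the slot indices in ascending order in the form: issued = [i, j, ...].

  0. MEM ⇒ go  {1A/2Mu/1Ld/1B | 5r 4w}
  1. ALU→r5 ⇒ go  {0A/2Mu/1Ld/1B | 3r 3w}
  2. MEM ⇒ go  {0A/2Mu/0Ld/1B | 1r 3w}
  3. MUL→r2 ⇒ no(RD_PORT)  {0A/2Mu/0Ld/1B | 1r 3w}
  4. MEM→r2 ⇒ no(FU)  {0A/2Mu/0Ld/1B | 1r 3w}
  5. MEM→r5 ⇒ no(FU)  {0A/2Mu/0Ld/1B | 1r 3w}

issued = [0, 1, 2]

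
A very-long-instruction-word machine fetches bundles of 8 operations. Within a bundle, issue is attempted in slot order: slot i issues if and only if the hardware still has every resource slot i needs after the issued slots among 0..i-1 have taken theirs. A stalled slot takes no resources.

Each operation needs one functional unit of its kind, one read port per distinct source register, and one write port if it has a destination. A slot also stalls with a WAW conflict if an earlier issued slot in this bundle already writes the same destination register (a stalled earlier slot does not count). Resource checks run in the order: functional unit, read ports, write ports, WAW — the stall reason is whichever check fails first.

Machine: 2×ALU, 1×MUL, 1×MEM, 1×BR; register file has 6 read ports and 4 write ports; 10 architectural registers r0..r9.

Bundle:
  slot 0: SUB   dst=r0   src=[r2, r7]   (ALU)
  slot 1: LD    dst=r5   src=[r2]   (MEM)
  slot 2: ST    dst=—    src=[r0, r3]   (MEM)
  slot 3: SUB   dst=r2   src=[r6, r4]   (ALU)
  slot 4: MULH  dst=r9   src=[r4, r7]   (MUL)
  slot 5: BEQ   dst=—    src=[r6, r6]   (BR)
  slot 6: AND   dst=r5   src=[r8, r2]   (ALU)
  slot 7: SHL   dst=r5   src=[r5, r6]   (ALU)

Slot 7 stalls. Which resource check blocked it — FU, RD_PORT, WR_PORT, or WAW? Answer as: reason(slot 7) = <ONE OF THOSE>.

reason(slot 7) = FU

[0] ALU needs rd=2 wr=1: ok; after: ALU=1 MUL=1 MEM=1 BR=1, R=4, W=3
[1] MEM needs rd=1 wr=1: ok; after: ALU=1 MUL=1 MEM=0 BR=1, R=3, W=2
[2] MEM needs rd=2 wr=0: FU; after: ALU=1 MUL=1 MEM=0 BR=1, R=3, W=2
[3] ALU needs rd=2 wr=1: ok; after: ALU=0 MUL=1 MEM=0 BR=1, R=1, W=1
[4] MUL needs rd=2 wr=1: RD_PORT; after: ALU=0 MUL=1 MEM=0 BR=1, R=1, W=1
[5] BR needs rd=1 wr=0: ok; after: ALU=0 MUL=1 MEM=0 BR=0, R=0, W=1
[6] ALU needs rd=2 wr=1: FU; after: ALU=0 MUL=1 MEM=0 BR=0, R=0, W=1
[7] ALU needs rd=2 wr=1: FU; after: ALU=0 MUL=1 MEM=0 BR=0, R=0, W=1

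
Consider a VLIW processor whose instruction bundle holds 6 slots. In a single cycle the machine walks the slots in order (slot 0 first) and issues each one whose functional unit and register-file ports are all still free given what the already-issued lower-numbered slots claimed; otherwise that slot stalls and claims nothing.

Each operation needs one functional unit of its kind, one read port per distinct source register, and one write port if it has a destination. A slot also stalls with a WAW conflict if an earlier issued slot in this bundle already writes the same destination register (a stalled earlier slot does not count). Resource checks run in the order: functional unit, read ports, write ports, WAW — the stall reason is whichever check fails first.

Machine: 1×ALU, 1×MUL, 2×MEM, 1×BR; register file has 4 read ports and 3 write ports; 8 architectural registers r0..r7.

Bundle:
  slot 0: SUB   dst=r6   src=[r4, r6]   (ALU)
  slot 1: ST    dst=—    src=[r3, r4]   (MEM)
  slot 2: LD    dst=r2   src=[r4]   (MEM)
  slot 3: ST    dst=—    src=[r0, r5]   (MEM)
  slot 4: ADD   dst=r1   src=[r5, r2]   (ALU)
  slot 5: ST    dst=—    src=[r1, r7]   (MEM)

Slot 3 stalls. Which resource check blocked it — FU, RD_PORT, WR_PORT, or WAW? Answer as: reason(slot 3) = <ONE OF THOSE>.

reason(slot 3) = RD_PORT

#0 ALU src=r4,r6 dispatched  <A:0 Mu:1 Ld:2 B:1 rd:2 wr:2>
#1 MEM src=r3,r4 dispatched  <A:0 Mu:1 Ld:1 B:1 rd:0 wr:2>
#2 MEM src=r4 held:RD_PORT  <A:0 Mu:1 Ld:1 B:1 rd:0 wr:2>
#3 MEM src=r0,r5 held:RD_PORT  <A:0 Mu:1 Ld:1 B:1 rd:0 wr:2>
#4 ALU src=r5,r2 held:FU  <A:0 Mu:1 Ld:1 B:1 rd:0 wr:2>
#5 MEM src=r1,r7 held:RD_PORT  <A:0 Mu:1 Ld:1 B:1 rd:0 wr:2>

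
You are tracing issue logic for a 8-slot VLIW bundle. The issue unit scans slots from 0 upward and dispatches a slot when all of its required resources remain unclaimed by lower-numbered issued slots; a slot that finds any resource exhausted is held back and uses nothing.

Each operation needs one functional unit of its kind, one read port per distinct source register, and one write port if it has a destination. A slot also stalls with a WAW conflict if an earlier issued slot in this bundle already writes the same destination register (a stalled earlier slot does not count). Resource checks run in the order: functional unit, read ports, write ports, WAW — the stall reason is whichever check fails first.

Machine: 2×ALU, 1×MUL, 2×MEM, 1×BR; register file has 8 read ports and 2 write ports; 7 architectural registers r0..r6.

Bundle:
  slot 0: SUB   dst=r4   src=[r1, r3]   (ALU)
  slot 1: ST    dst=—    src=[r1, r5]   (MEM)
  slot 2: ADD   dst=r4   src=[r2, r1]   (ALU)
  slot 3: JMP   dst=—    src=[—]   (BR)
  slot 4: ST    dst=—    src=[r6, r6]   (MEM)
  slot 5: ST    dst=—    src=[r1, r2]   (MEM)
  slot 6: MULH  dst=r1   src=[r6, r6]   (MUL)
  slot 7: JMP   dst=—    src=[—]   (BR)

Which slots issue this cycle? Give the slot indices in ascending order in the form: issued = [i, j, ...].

  0. ALU→r4 ⇒ go  {1A/1Mu/2Ld/1B | 6r 1w}
  1. MEM ⇒ go  {1A/1Mu/1Ld/1B | 4r 1w}
  2. ALU→r4 ⇒ no(WAW)  {1A/1Mu/1Ld/1B | 4r 1w}
  3. BR ⇒ go  {1A/1Mu/1Ld/0B | 4r 1w}
  4. MEM ⇒ go  {1A/1Mu/0Ld/0B | 3r 1w}
  5. MEM ⇒ no(FU)  {1A/1Mu/0Ld/0B | 3r 1w}
  6. MUL→r1 ⇒ go  {1A/0Mu/0Ld/0B | 2r 0w}
  7. BR ⇒ no(FU)  {1A/0Mu/0Ld/0B | 2r 0w}

issued = [0, 1, 3, 4, 6]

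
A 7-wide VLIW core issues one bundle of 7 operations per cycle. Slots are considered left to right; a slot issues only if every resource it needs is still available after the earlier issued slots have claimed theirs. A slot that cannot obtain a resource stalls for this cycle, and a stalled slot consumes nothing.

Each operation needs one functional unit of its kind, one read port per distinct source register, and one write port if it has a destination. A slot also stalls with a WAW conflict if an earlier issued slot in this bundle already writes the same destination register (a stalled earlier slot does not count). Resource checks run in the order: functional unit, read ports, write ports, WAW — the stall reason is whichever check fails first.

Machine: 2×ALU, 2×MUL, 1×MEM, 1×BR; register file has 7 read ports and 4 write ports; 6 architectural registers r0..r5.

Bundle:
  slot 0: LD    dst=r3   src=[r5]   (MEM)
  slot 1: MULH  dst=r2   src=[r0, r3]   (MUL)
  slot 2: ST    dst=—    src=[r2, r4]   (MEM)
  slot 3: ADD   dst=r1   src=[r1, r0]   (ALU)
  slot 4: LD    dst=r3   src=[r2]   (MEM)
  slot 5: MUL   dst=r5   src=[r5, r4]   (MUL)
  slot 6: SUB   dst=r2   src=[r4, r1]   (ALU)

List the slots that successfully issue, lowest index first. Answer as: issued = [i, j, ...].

(0) want 1×MEM +1rd +1wr — yes → AL2|MU2|ME0|BR1|rd6|wr3
(1) want 1×MUL +2rd +1wr — yes → AL2|MU1|ME0|BR1|rd4|wr2
(2) want 1×MEM +2rd +0wr — FU → AL2|MU1|ME0|BR1|rd4|wr2
(3) want 1×ALU +2rd +1wr — yes → AL1|MU1|ME0|BR1|rd2|wr1
(4) want 1×MEM +1rd +1wr — FU → AL1|MU1|ME0|BR1|rd2|wr1
(5) want 1×MUL +2rd +1wr — yes → AL1|MU0|ME0|BR1|rd0|wr0
(6) want 1×ALU +2rd +1wr — RD_PORT → AL1|MU0|ME0|BR1|rd0|wr0

issued = [0, 1, 3, 5]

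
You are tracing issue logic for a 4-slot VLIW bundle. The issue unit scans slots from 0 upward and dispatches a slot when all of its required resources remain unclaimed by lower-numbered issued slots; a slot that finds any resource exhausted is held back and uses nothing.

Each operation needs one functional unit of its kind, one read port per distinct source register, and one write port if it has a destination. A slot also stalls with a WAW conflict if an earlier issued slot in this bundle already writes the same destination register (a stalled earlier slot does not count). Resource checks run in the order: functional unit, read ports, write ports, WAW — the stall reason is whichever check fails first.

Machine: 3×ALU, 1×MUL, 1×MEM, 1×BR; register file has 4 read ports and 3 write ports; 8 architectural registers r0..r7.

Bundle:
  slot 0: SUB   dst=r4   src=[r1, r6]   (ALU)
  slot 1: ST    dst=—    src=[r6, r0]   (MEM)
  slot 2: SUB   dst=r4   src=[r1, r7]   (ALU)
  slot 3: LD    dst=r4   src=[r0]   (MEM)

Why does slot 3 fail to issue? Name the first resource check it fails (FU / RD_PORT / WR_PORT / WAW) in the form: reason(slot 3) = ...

(0) want 1×ALU +2rd +1wr — yes → AL2|MU1|ME1|BR1|rd2|wr2
(1) want 1×MEM +2rd +0wr — yes → AL2|MU1|ME0|BR1|rd0|wr2
(2) want 1×ALU +2rd +1wr — RD_PORT → AL2|MU1|ME0|BR1|rd0|wr2
(3) want 1×MEM +1rd +1wr — FU → AL2|MU1|ME0|BR1|rd0|wr2

reason(slot 3) = FU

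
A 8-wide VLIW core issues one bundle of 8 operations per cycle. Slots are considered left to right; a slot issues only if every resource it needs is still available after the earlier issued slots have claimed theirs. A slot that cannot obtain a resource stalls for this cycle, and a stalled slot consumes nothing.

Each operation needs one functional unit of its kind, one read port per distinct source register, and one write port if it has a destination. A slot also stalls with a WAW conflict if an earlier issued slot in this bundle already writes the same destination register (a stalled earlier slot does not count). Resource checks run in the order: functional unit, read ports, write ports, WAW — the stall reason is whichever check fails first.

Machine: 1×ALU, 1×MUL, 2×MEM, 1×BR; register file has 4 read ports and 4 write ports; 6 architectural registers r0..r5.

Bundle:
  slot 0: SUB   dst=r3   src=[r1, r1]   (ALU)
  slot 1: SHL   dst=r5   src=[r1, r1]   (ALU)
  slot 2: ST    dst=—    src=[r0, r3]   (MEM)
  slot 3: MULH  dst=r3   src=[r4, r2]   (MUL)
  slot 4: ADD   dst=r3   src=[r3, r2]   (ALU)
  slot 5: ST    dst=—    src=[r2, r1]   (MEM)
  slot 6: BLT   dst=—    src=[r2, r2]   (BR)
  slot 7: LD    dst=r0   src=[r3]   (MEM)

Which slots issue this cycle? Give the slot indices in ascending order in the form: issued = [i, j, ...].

  0. ALU→r3 ⇒ go  {0A/1Mu/2Ld/1B | 3r 3w}
  1. ALU→r5 ⇒ no(FU)  {0A/1Mu/2Ld/1B | 3r 3w}
  2. MEM ⇒ go  {0A/1Mu/1Ld/1B | 1r 3w}
  3. MUL→r3 ⇒ no(RD_PORT)  {0A/1Mu/1Ld/1B | 1r 3w}
  4. ALU→r3 ⇒ no(FU)  {0A/1Mu/1Ld/1B | 1r 3w}
  5. MEM ⇒ no(RD_PORT)  {0A/1Mu/1Ld/1B | 1r 3w}
  6. BR ⇒ go  {0A/1Mu/1Ld/0B | 0r 3w}
  7. MEM→r0 ⇒ no(RD_PORT)  {0A/1Mu/1Ld/0B | 0r 3w}

issued = [0, 2, 6]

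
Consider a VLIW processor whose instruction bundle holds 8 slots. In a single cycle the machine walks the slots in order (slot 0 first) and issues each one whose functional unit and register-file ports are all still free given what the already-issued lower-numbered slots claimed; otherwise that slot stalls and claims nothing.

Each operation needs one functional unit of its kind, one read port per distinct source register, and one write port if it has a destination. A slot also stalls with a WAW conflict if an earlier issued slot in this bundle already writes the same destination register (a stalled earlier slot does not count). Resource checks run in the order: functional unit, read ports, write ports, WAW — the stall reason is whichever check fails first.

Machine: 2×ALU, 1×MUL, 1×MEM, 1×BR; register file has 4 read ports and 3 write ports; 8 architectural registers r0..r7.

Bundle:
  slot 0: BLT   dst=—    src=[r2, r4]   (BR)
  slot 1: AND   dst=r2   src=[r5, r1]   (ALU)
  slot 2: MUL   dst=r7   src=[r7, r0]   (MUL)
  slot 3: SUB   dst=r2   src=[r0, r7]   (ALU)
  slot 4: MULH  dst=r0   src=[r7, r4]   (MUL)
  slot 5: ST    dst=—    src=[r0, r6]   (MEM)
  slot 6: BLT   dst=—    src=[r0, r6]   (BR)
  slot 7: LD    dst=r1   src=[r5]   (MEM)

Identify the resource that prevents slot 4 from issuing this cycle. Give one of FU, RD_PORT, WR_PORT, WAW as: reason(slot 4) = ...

slot 0 (BR): ISSUE — free A2,Mu1,Ld1,B0 rp2 wp3
slot 1 (ALU): ISSUE — free A1,Mu1,Ld1,B0 rp0 wp2
slot 2 (MUL): stall RD_PORT — free A1,Mu1,Ld1,B0 rp0 wp2
slot 3 (ALU): stall RD_PORT — free A1,Mu1,Ld1,B0 rp0 wp2
slot 4 (MUL): stall RD_PORT — free A1,Mu1,Ld1,B0 rp0 wp2
slot 5 (MEM): stall RD_PORT — free A1,Mu1,Ld1,B0 rp0 wp2
slot 6 (BR): stall FU — free A1,Mu1,Ld1,B0 rp0 wp2
slot 7 (MEM): stall RD_PORT — free A1,Mu1,Ld1,B0 rp0 wp2

reason(slot 4) = RD_PORT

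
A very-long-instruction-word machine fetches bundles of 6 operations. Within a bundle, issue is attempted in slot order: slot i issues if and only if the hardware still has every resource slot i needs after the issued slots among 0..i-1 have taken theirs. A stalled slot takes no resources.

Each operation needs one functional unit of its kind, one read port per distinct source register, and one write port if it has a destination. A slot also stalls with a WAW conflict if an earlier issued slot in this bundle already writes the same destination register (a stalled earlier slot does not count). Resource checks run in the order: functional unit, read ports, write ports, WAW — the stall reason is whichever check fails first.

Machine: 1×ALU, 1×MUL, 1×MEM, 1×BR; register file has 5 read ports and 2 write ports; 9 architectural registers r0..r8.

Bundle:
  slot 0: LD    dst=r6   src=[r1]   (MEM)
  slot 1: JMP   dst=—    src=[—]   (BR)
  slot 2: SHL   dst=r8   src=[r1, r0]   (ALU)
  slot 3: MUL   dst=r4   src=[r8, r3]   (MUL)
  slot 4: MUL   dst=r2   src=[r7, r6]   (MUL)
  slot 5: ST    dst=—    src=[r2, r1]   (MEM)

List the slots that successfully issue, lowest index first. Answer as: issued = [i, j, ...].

issued = [0, 1, 2]

#0 MEM src=r1 dispatched  <A:1 Mu:1 Ld:0 B:1 rd:4 wr:1>
#1 BR src=- dispatched  <A:1 Mu:1 Ld:0 B:0 rd:4 wr:1>
#2 ALU src=r1,r0 dispatched  <A:0 Mu:1 Ld:0 B:0 rd:2 wr:0>
#3 MUL src=r8,r3 held:WR_PORT  <A:0 Mu:1 Ld:0 B:0 rd:2 wr:0>
#4 MUL src=r7,r6 held:WR_PORT  <A:0 Mu:1 Ld:0 B:0 rd:2 wr:0>
#5 MEM src=r2,r1 held:FU  <A:0 Mu:1 Ld:0 B:0 rd:2 wr:0>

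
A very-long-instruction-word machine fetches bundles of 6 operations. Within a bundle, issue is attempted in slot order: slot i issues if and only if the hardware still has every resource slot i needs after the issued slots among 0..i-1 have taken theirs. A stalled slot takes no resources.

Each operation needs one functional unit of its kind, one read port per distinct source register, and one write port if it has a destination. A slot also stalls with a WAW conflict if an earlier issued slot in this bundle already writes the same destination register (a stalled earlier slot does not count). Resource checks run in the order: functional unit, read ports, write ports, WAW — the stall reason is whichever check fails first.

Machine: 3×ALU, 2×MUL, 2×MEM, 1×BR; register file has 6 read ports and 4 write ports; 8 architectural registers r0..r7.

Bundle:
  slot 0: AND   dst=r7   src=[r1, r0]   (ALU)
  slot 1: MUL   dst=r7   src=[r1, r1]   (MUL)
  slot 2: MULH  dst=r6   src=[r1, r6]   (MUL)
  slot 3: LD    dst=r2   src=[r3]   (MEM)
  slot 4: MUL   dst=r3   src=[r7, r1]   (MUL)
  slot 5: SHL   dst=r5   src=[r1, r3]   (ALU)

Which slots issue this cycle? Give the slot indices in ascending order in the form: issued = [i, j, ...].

issued = [0, 2, 3]

  0. ALU→r7 ⇒ go  {2A/2Mu/2Ld/1B | 4r 3w}
  1. MUL→r7 ⇒ no(WAW)  {2A/2Mu/2Ld/1B | 4r 3w}
  2. MUL→r6 ⇒ go  {2A/1Mu/2Ld/1B | 2r 2w}
  3. MEM→r2 ⇒ go  {2A/1Mu/1Ld/1B | 1r 1w}
  4. MUL→r3 ⇒ no(RD_PORT)  {2A/1Mu/1Ld/1B | 1r 1w}
  5. ALU→r5 ⇒ no(RD_PORT)  {2A/1Mu/1Ld/1B | 1r 1w}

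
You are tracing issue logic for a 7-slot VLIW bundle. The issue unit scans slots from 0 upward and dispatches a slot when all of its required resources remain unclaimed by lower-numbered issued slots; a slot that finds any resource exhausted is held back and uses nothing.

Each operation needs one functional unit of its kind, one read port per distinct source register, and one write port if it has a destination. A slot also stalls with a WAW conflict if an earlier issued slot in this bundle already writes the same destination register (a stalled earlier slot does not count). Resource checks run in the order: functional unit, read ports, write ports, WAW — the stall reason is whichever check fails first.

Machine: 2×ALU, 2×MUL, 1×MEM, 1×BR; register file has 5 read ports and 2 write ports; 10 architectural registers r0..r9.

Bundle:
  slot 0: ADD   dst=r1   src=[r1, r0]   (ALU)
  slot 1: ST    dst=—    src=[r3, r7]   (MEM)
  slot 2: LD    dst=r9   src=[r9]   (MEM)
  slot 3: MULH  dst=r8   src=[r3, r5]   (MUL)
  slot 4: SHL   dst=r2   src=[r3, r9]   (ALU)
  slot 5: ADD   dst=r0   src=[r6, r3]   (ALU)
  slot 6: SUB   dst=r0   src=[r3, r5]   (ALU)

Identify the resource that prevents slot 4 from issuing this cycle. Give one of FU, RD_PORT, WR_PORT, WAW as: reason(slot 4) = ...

#0 ALU src=r1,r0 dispatched  <A:1 Mu:2 Ld:1 B:1 rd:3 wr:1>
#1 MEM src=r3,r7 dispatched  <A:1 Mu:2 Ld:0 B:1 rd:1 wr:1>
#2 MEM src=r9 held:FU  <A:1 Mu:2 Ld:0 B:1 rd:1 wr:1>
#3 MUL src=r3,r5 held:RD_PORT  <A:1 Mu:2 Ld:0 B:1 rd:1 wr:1>
#4 ALU src=r3,r9 held:RD_PORT  <A:1 Mu:2 Ld:0 B:1 rd:1 wr:1>
#5 ALU src=r6,r3 held:RD_PORT  <A:1 Mu:2 Ld:0 B:1 rd:1 wr:1>
#6 ALU src=r3,r5 held:RD_PORT  <A:1 Mu:2 Ld:0 B:1 rd:1 wr:1>

reason(slot 4) = RD_PORT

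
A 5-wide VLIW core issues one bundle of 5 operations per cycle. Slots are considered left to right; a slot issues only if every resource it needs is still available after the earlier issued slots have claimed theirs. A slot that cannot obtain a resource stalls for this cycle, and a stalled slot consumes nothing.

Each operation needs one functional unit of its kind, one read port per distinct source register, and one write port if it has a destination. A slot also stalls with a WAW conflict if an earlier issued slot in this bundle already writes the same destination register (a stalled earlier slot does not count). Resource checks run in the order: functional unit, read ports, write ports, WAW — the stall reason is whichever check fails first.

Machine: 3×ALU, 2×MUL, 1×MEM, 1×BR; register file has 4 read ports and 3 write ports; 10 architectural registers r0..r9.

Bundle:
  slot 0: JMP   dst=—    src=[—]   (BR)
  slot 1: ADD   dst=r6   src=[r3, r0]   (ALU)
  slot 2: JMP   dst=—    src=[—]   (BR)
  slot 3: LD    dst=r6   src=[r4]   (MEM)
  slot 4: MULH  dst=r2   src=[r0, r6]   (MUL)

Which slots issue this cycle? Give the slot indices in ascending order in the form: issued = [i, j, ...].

issued = [0, 1, 4]

  0. BR ⇒ go  {3A/2Mu/1Ld/0B | 4r 3w}
  1. ALU→r6 ⇒ go  {2A/2Mu/1Ld/0B | 2r 2w}
  2. BR ⇒ no(FU)  {2A/2Mu/1Ld/0B | 2r 2w}
  3. MEM→r6 ⇒ no(WAW)  {2A/2Mu/1Ld/0B | 2r 2w}
  4. MUL→r2 ⇒ go  {2A/1Mu/1Ld/0B | 0r 1w}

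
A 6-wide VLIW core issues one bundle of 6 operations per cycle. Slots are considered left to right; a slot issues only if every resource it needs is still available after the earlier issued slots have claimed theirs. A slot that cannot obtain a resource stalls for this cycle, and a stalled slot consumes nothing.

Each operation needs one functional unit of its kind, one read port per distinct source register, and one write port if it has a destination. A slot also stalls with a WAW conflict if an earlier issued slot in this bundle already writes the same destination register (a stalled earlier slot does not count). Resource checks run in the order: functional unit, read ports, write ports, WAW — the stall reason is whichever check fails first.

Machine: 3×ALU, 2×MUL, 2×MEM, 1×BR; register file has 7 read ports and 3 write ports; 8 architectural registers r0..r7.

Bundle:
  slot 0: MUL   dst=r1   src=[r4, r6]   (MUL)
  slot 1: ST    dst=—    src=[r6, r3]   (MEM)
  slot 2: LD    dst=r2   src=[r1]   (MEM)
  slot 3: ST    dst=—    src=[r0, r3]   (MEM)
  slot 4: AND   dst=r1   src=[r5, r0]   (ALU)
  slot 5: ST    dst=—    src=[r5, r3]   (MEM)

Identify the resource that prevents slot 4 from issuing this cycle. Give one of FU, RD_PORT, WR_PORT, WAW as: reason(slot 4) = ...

reason(slot 4) = WAW

  0. MUL→r1 ⇒ go  {3A/1Mu/2Ld/1B | 5r 2w}
  1. MEM ⇒ go  {3A/1Mu/1Ld/1B | 3r 2w}
  2. MEM→r2 ⇒ go  {3A/1Mu/0Ld/1B | 2r 1w}
  3. MEM ⇒ no(FU)  {3A/1Mu/0Ld/1B | 2r 1w}
  4. ALU→r1 ⇒ no(WAW)  {3A/1Mu/0Ld/1B | 2r 1w}
  5. MEM ⇒ no(FU)  {3A/1Mu/0Ld/1B | 2r 1w}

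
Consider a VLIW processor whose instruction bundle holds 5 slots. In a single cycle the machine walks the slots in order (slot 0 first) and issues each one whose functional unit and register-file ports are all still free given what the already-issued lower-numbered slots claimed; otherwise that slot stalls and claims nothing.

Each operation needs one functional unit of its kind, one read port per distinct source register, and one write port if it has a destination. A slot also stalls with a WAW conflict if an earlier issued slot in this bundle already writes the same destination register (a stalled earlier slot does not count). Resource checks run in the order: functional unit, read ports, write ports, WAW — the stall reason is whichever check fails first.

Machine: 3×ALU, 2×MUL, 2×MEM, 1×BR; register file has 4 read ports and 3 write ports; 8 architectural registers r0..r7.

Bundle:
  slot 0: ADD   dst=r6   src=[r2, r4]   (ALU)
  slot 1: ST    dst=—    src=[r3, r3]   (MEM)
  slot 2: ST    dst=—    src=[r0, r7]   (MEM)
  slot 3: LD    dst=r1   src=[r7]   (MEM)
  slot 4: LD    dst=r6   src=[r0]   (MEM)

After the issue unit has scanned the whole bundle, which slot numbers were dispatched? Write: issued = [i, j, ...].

issued = [0, 1, 3]

(0) want 1×ALU +2rd +1wr — yes → AL2|MU2|ME2|BR1|rd2|wr2
(1) want 1×MEM +1rd +0wr — yes → AL2|MU2|ME1|BR1|rd1|wr2
(2) want 1×MEM +2rd +0wr — RD_PORT → AL2|MU2|ME1|BR1|rd1|wr2
(3) want 1×MEM +1rd +1wr — yes → AL2|MU2|ME0|BR1|rd0|wr1
(4) want 1×MEM +1rd +1wr — FU → AL2|MU2|ME0|BR1|rd0|wr1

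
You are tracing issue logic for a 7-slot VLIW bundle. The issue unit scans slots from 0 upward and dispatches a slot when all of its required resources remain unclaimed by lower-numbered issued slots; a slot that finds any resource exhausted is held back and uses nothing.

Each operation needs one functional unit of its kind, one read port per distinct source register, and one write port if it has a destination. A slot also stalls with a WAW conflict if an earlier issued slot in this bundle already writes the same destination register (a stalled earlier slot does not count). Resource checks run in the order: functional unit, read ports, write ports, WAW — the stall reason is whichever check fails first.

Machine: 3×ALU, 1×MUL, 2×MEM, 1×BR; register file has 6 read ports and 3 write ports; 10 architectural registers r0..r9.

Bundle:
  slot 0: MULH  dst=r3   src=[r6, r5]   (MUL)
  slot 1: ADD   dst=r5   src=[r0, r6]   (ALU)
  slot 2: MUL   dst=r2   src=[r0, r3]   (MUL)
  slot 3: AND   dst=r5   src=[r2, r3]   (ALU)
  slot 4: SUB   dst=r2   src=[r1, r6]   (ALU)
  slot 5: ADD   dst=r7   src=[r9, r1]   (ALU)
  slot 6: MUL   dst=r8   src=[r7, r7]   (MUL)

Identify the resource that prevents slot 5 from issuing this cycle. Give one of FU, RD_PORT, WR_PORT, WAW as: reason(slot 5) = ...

slot 0 (MUL): ISSUE — free A3,Mu0,Ld2,B1 rp4 wp2
slot 1 (ALU): ISSUE — free A2,Mu0,Ld2,B1 rp2 wp1
slot 2 (MUL): stall FU — free A2,Mu0,Ld2,B1 rp2 wp1
slot 3 (ALU): stall WAW — free A2,Mu0,Ld2,B1 rp2 wp1
slot 4 (ALU): ISSUE — free A1,Mu0,Ld2,B1 rp0 wp0
slot 5 (ALU): stall RD_PORT — free A1,Mu0,Ld2,B1 rp0 wp0
slot 6 (MUL): stall FU — free A1,Mu0,Ld2,B1 rp0 wp0

reason(slot 5) = RD_PORT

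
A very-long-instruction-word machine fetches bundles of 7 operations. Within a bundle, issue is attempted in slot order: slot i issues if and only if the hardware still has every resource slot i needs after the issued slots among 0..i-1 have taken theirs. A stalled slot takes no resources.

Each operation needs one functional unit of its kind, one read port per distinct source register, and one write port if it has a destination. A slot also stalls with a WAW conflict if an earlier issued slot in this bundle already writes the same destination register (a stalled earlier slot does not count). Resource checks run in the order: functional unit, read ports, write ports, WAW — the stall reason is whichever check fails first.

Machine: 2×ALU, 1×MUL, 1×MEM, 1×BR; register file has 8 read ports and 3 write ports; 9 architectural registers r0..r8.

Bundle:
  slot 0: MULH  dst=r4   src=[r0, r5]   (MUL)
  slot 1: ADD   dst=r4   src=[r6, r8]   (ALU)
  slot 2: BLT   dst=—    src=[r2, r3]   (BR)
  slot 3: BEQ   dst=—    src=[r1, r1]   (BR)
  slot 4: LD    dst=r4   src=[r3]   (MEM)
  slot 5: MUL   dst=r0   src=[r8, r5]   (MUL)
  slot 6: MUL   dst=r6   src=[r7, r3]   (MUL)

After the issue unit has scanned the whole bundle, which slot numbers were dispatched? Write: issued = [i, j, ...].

issued = [0, 2]

  0. MUL→r4 ⇒ go  {2A/0Mu/1Ld/1B | 6r 2w}
  1. ALU→r4 ⇒ no(WAW)  {2A/0Mu/1Ld/1B | 6r 2w}
  2. BR ⇒ go  {2A/0Mu/1Ld/0B | 4r 2w}
  3. BR ⇒ no(FU)  {2A/0Mu/1Ld/0B | 4r 2w}
  4. MEM→r4 ⇒ no(WAW)  {2A/0Mu/1Ld/0B | 4r 2w}
  5. MUL→r0 ⇒ no(FU)  {2A/0Mu/1Ld/0B | 4r 2w}
  6. MUL→r6 ⇒ no(FU)  {2A/0Mu/1Ld/0B | 4r 2w}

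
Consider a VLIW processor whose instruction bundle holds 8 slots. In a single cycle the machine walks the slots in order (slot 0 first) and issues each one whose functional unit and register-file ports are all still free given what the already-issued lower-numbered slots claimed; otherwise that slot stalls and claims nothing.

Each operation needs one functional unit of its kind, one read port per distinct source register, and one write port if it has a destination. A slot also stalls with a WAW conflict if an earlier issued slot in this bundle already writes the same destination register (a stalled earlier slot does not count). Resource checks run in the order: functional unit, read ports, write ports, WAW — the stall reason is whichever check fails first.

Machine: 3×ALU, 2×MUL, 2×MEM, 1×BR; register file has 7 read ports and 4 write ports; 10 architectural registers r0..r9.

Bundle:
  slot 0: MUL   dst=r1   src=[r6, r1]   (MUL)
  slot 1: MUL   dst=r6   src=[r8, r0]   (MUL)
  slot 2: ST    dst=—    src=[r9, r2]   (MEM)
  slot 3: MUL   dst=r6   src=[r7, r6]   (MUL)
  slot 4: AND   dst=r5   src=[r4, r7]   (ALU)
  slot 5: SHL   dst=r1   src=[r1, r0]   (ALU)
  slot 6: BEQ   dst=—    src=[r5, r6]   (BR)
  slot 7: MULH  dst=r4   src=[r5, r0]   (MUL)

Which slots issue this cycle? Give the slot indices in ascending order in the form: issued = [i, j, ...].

issued = [0, 1, 2]

slot 0 (MUL): ISSUE — free A3,Mu1,Ld2,B1 rp5 wp3
slot 1 (MUL): ISSUE — free A3,Mu0,Ld2,B1 rp3 wp2
slot 2 (MEM): ISSUE — free A3,Mu0,Ld1,B1 rp1 wp2
slot 3 (MUL): stall FU — free A3,Mu0,Ld1,B1 rp1 wp2
slot 4 (ALU): stall RD_PORT — free A3,Mu0,Ld1,B1 rp1 wp2
slot 5 (ALU): stall RD_PORT — free A3,Mu0,Ld1,B1 rp1 wp2
slot 6 (BR): stall RD_PORT — free A3,Mu0,Ld1,B1 rp1 wp2
slot 7 (MUL): stall FU — free A3,Mu0,Ld1,B1 rp1 wp2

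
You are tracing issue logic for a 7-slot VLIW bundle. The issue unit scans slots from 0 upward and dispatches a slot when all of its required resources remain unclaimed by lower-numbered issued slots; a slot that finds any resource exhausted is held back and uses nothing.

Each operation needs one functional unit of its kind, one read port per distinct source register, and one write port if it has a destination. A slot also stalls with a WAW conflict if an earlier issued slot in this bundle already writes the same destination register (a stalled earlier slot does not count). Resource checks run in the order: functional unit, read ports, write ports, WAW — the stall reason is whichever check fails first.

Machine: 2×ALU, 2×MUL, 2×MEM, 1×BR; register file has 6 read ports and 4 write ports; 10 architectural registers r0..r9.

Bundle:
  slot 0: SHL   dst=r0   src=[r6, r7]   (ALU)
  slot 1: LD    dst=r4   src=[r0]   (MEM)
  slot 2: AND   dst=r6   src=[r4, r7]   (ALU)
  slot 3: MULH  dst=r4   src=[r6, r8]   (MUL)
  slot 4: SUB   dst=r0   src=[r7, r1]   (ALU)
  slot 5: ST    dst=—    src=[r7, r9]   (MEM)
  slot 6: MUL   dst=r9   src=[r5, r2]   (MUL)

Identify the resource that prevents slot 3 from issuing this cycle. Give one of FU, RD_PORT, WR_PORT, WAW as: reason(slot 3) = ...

reason(slot 3) = RD_PORT

slot 0 (ALU): ISSUE — free A1,Mu2,Ld2,B1 rp4 wp3
slot 1 (MEM): ISSUE — free A1,Mu2,Ld1,B1 rp3 wp2
slot 2 (ALU): ISSUE — free A0,Mu2,Ld1,B1 rp1 wp1
slot 3 (MUL): stall RD_PORT — free A0,Mu2,Ld1,B1 rp1 wp1
slot 4 (ALU): stall FU — free A0,Mu2,Ld1,B1 rp1 wp1
slot 5 (MEM): stall RD_PORT — free A0,Mu2,Ld1,B1 rp1 wp1
slot 6 (MUL): stall RD_PORT — free A0,Mu2,Ld1,B1 rp1 wp1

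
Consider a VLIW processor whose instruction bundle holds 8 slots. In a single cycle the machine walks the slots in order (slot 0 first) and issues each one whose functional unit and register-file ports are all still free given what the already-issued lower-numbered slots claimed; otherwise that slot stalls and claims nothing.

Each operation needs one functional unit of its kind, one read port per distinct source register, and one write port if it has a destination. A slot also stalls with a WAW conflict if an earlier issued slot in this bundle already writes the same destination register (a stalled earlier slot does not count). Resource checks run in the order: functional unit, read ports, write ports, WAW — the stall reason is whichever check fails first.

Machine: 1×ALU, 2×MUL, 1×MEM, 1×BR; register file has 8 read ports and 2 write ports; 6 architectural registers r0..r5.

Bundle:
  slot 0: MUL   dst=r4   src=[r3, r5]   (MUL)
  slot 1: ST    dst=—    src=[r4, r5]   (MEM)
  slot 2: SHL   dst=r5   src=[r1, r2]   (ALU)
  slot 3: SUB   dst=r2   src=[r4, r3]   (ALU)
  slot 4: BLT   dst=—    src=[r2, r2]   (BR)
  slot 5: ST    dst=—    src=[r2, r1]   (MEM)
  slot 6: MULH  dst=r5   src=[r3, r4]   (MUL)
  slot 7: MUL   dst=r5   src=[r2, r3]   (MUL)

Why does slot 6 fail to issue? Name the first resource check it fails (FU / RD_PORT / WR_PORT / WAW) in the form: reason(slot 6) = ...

#0 MUL src=r3,r5 dispatched  <A:1 Mu:1 Ld:1 B:1 rd:6 wr:1>
#1 MEM src=r4,r5 dispatched  <A:1 Mu:1 Ld:0 B:1 rd:4 wr:1>
#2 ALU src=r1,r2 dispatched  <A:0 Mu:1 Ld:0 B:1 rd:2 wr:0>
#3 ALU src=r4,r3 held:FU  <A:0 Mu:1 Ld:0 B:1 rd:2 wr:0>
#4 BR src=r2,r2 dispatched  <A:0 Mu:1 Ld:0 B:0 rd:1 wr:0>
#5 MEM src=r2,r1 held:FU  <A:0 Mu:1 Ld:0 B:0 rd:1 wr:0>
#6 MUL src=r3,r4 held:RD_PORT  <A:0 Mu:1 Ld:0 B:0 rd:1 wr:0>
#7 MUL src=r2,r3 held:RD_PORT  <A:0 Mu:1 Ld:0 B:0 rd:1 wr:0>

reason(slot 6) = RD_PORT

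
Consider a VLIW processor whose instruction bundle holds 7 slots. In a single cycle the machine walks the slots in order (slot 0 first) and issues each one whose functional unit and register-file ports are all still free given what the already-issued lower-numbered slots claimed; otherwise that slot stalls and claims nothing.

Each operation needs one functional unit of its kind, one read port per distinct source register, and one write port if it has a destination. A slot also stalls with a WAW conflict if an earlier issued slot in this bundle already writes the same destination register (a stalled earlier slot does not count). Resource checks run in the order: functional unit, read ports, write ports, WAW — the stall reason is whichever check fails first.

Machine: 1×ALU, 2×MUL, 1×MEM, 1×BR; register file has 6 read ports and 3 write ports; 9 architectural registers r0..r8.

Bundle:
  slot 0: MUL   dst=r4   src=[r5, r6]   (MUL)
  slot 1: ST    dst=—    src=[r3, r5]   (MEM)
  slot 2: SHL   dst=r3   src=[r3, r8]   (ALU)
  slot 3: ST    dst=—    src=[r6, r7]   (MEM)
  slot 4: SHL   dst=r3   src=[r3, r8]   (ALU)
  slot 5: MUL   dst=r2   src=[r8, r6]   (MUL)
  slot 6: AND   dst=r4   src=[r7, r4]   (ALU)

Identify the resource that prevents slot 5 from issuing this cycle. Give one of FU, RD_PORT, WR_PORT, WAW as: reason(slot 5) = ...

reason(slot 5) = RD_PORT

#0 MUL src=r5,r6 dispatched  <A:1 Mu:1 Ld:1 B:1 rd:4 wr:2>
#1 MEM src=r3,r5 dispatched  <A:1 Mu:1 Ld:0 B:1 rd:2 wr:2>
#2 ALU src=r3,r8 dispatched  <A:0 Mu:1 Ld:0 B:1 rd:0 wr:1>
#3 MEM src=r6,r7 held:FU  <A:0 Mu:1 Ld:0 B:1 rd:0 wr:1>
#4 ALU src=r3,r8 held:FU  <A:0 Mu:1 Ld:0 B:1 rd:0 wr:1>
#5 MUL src=r8,r6 held:RD_PORT  <A:0 Mu:1 Ld:0 B:1 rd:0 wr:1>
#6 ALU src=r7,r4 held:FU  <A:0 Mu:1 Ld:0 B:1 rd:0 wr:1>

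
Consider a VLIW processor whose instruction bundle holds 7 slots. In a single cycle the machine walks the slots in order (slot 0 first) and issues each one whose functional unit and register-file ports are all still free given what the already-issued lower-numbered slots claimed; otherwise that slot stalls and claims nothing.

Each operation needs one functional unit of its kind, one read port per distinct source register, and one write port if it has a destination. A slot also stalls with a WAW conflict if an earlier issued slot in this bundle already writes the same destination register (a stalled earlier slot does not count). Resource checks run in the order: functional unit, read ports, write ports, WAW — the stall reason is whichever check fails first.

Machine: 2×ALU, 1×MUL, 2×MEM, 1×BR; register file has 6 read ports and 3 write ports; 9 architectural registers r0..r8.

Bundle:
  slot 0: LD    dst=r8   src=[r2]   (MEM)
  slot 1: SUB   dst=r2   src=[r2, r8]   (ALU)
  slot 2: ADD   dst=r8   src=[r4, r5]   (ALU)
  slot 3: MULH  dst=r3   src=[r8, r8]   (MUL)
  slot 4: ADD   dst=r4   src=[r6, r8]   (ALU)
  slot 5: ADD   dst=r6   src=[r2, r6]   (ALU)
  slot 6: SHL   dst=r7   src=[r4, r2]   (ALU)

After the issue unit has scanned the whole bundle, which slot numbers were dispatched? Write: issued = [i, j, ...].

[0] MEM needs rd=1 wr=1: ok; after: ALU=2 MUL=1 MEM=1 BR=1, R=5, W=2
[1] ALU needs rd=2 wr=1: ok; after: ALU=1 MUL=1 MEM=1 BR=1, R=3, W=1
[2] ALU needs rd=2 wr=1: WAW; after: ALU=1 MUL=1 MEM=1 BR=1, R=3, W=1
[3] MUL needs rd=1 wr=1: ok; after: ALU=1 MUL=0 MEM=1 BR=1, R=2, W=0
[4] ALU needs rd=2 wr=1: WR_PORT; after: ALU=1 MUL=0 MEM=1 BR=1, R=2, W=0
[5] ALU needs rd=2 wr=1: WR_PORT; after: ALU=1 MUL=0 MEM=1 BR=1, R=2, W=0
[6] ALU needs rd=2 wr=1: WR_PORT; after: ALU=1 MUL=0 MEM=1 BR=1, R=2, W=0

issued = [0, 1, 3]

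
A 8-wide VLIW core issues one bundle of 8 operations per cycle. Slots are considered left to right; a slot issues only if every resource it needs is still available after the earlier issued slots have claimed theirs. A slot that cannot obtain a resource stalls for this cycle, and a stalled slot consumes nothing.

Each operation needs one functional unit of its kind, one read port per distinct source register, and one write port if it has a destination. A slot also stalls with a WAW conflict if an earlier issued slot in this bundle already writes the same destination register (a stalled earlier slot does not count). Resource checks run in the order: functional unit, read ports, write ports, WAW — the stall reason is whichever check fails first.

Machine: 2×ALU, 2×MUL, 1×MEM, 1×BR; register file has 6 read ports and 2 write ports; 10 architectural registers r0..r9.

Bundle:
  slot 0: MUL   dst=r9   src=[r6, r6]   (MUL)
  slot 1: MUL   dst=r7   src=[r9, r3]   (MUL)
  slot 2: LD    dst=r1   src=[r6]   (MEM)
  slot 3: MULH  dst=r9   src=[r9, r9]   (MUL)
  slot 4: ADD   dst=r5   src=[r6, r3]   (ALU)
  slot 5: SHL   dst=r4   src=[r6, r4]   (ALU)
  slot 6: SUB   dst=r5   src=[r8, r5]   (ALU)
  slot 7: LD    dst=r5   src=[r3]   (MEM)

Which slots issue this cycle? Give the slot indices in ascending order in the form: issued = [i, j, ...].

issued = [0, 1]

slot 0 (MUL): ISSUE — free A2,Mu1,Ld1,B1 rp5 wp1
slot 1 (MUL): ISSUE — free A2,Mu0,Ld1,B1 rp3 wp0
slot 2 (MEM): stall WR_PORT — free A2,Mu0,Ld1,B1 rp3 wp0
slot 3 (MUL): stall FU — free A2,Mu0,Ld1,B1 rp3 wp0
slot 4 (ALU): stall WR_PORT — free A2,Mu0,Ld1,B1 rp3 wp0
slot 5 (ALU): stall WR_PORT — free A2,Mu0,Ld1,B1 rp3 wp0
slot 6 (ALU): stall WR_PORT — free A2,Mu0,Ld1,B1 rp3 wp0
slot 7 (MEM): stall WR_PORT — free A2,Mu0,Ld1,B1 rp3 wp0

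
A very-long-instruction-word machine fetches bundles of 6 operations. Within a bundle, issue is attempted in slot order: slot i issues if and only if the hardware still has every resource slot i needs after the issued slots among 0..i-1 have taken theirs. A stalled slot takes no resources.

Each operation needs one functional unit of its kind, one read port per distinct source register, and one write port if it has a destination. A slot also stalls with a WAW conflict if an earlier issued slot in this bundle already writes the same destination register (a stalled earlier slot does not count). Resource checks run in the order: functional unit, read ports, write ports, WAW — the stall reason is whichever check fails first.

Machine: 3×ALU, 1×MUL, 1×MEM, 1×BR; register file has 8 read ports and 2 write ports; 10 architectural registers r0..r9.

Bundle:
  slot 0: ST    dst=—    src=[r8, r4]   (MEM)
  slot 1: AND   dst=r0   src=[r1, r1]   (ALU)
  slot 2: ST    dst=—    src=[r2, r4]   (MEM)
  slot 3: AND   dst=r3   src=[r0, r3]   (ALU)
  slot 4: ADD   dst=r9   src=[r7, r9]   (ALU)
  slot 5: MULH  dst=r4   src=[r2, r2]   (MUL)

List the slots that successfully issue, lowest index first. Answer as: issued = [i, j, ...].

issued = [0, 1, 3]

#0 MEM src=r8,r4 dispatched  <A:3 Mu:1 Ld:0 B:1 rd:6 wr:2>
#1 ALU src=r1,r1 dispatched  <A:2 Mu:1 Ld:0 B:1 rd:5 wr:1>
#2 MEM src=r2,r4 held:FU  <A:2 Mu:1 Ld:0 B:1 rd:5 wr:1>
#3 ALU src=r0,r3 dispatched  <A:1 Mu:1 Ld:0 B:1 rd:3 wr:0>
#4 ALU src=r7,r9 held:WR_PORT  <A:1 Mu:1 Ld:0 B:1 rd:3 wr:0>
#5 MUL src=r2,r2 held:WR_PORT  <A:1 Mu:1 Ld:0 B:1 rd:3 wr:0>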